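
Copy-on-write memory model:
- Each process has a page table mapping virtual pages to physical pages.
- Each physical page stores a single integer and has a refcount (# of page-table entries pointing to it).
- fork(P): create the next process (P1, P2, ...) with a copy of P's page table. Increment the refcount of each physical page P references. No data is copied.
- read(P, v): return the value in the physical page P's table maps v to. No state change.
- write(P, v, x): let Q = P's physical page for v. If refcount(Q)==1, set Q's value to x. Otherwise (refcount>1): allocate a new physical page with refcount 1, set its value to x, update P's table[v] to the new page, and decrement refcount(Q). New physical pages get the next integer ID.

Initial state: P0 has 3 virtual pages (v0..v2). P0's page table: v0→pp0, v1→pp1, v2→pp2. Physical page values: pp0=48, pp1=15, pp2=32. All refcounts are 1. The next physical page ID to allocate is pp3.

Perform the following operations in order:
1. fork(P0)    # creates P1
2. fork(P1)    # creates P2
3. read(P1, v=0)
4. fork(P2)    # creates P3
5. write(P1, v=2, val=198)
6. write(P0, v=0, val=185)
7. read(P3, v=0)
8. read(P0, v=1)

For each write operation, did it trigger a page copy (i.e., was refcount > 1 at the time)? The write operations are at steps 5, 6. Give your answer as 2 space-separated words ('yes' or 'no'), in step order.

Op 1: fork(P0) -> P1. 3 ppages; refcounts: pp0:2 pp1:2 pp2:2
Op 2: fork(P1) -> P2. 3 ppages; refcounts: pp0:3 pp1:3 pp2:3
Op 3: read(P1, v0) -> 48. No state change.
Op 4: fork(P2) -> P3. 3 ppages; refcounts: pp0:4 pp1:4 pp2:4
Op 5: write(P1, v2, 198). refcount(pp2)=4>1 -> COPY to pp3. 4 ppages; refcounts: pp0:4 pp1:4 pp2:3 pp3:1
Op 6: write(P0, v0, 185). refcount(pp0)=4>1 -> COPY to pp4. 5 ppages; refcounts: pp0:3 pp1:4 pp2:3 pp3:1 pp4:1
Op 7: read(P3, v0) -> 48. No state change.
Op 8: read(P0, v1) -> 15. No state change.

yes yes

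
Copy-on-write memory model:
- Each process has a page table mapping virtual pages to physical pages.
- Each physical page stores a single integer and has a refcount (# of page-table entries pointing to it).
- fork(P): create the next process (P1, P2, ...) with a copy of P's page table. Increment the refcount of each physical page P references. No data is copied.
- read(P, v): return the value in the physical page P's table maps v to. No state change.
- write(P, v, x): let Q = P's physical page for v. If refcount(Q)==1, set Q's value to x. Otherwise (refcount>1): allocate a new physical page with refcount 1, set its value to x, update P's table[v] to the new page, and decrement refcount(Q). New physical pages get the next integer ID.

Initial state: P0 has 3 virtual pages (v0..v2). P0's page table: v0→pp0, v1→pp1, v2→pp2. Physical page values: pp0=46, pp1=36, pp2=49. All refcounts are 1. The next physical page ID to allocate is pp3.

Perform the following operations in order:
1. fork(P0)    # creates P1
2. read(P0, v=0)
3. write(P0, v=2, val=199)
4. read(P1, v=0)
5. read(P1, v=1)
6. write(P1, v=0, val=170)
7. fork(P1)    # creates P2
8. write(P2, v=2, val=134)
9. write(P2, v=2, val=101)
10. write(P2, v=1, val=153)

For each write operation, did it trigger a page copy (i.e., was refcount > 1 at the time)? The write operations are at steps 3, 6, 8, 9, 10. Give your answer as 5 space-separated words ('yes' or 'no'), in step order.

Op 1: fork(P0) -> P1. 3 ppages; refcounts: pp0:2 pp1:2 pp2:2
Op 2: read(P0, v0) -> 46. No state change.
Op 3: write(P0, v2, 199). refcount(pp2)=2>1 -> COPY to pp3. 4 ppages; refcounts: pp0:2 pp1:2 pp2:1 pp3:1
Op 4: read(P1, v0) -> 46. No state change.
Op 5: read(P1, v1) -> 36. No state change.
Op 6: write(P1, v0, 170). refcount(pp0)=2>1 -> COPY to pp4. 5 ppages; refcounts: pp0:1 pp1:2 pp2:1 pp3:1 pp4:1
Op 7: fork(P1) -> P2. 5 ppages; refcounts: pp0:1 pp1:3 pp2:2 pp3:1 pp4:2
Op 8: write(P2, v2, 134). refcount(pp2)=2>1 -> COPY to pp5. 6 ppages; refcounts: pp0:1 pp1:3 pp2:1 pp3:1 pp4:2 pp5:1
Op 9: write(P2, v2, 101). refcount(pp5)=1 -> write in place. 6 ppages; refcounts: pp0:1 pp1:3 pp2:1 pp3:1 pp4:2 pp5:1
Op 10: write(P2, v1, 153). refcount(pp1)=3>1 -> COPY to pp6. 7 ppages; refcounts: pp0:1 pp1:2 pp2:1 pp3:1 pp4:2 pp5:1 pp6:1

yes yes yes no yes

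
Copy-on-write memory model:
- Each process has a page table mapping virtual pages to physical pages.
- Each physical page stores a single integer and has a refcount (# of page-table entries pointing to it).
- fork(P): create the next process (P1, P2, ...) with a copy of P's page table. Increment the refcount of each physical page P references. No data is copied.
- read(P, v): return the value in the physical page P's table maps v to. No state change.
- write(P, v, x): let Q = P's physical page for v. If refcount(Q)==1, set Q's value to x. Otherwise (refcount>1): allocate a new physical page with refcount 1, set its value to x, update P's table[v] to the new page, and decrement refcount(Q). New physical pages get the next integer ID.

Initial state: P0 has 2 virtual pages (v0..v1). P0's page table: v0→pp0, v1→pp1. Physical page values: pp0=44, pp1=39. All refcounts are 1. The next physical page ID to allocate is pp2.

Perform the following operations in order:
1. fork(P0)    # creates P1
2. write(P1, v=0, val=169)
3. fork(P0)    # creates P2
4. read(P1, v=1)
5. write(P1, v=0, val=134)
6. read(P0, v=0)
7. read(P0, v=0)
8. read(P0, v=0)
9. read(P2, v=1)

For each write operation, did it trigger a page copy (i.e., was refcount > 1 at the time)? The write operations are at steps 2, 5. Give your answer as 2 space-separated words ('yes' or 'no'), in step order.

Op 1: fork(P0) -> P1. 2 ppages; refcounts: pp0:2 pp1:2
Op 2: write(P1, v0, 169). refcount(pp0)=2>1 -> COPY to pp2. 3 ppages; refcounts: pp0:1 pp1:2 pp2:1
Op 3: fork(P0) -> P2. 3 ppages; refcounts: pp0:2 pp1:3 pp2:1
Op 4: read(P1, v1) -> 39. No state change.
Op 5: write(P1, v0, 134). refcount(pp2)=1 -> write in place. 3 ppages; refcounts: pp0:2 pp1:3 pp2:1
Op 6: read(P0, v0) -> 44. No state change.
Op 7: read(P0, v0) -> 44. No state change.
Op 8: read(P0, v0) -> 44. No state change.
Op 9: read(P2, v1) -> 39. No state change.

yes no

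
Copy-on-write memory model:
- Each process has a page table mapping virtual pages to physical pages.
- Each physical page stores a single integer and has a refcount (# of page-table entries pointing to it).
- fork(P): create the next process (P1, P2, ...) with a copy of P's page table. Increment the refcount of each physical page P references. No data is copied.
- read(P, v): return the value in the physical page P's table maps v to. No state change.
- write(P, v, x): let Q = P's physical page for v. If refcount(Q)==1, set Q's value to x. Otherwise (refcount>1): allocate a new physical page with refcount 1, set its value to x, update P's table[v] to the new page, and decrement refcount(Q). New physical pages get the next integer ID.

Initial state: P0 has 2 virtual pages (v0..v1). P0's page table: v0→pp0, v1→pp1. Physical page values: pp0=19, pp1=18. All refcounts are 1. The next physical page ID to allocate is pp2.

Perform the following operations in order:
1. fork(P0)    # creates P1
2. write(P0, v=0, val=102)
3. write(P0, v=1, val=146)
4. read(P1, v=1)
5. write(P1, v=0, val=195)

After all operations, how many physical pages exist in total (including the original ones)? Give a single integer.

Op 1: fork(P0) -> P1. 2 ppages; refcounts: pp0:2 pp1:2
Op 2: write(P0, v0, 102). refcount(pp0)=2>1 -> COPY to pp2. 3 ppages; refcounts: pp0:1 pp1:2 pp2:1
Op 3: write(P0, v1, 146). refcount(pp1)=2>1 -> COPY to pp3. 4 ppages; refcounts: pp0:1 pp1:1 pp2:1 pp3:1
Op 4: read(P1, v1) -> 18. No state change.
Op 5: write(P1, v0, 195). refcount(pp0)=1 -> write in place. 4 ppages; refcounts: pp0:1 pp1:1 pp2:1 pp3:1

Answer: 4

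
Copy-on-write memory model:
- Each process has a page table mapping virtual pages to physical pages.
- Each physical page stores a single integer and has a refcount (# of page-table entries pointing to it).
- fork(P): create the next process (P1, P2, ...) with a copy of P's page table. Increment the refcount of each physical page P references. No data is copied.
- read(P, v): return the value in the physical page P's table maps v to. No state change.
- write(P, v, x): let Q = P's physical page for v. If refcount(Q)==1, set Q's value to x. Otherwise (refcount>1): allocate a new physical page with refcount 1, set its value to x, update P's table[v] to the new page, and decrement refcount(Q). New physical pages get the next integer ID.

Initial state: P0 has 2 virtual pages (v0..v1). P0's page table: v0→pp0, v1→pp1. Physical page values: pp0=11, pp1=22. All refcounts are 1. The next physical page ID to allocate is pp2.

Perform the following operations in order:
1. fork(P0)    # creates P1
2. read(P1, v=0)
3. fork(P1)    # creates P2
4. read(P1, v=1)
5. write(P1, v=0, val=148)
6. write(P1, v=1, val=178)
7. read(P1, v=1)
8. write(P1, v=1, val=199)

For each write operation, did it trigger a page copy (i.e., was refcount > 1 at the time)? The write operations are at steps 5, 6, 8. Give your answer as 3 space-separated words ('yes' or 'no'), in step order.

Op 1: fork(P0) -> P1. 2 ppages; refcounts: pp0:2 pp1:2
Op 2: read(P1, v0) -> 11. No state change.
Op 3: fork(P1) -> P2. 2 ppages; refcounts: pp0:3 pp1:3
Op 4: read(P1, v1) -> 22. No state change.
Op 5: write(P1, v0, 148). refcount(pp0)=3>1 -> COPY to pp2. 3 ppages; refcounts: pp0:2 pp1:3 pp2:1
Op 6: write(P1, v1, 178). refcount(pp1)=3>1 -> COPY to pp3. 4 ppages; refcounts: pp0:2 pp1:2 pp2:1 pp3:1
Op 7: read(P1, v1) -> 178. No state change.
Op 8: write(P1, v1, 199). refcount(pp3)=1 -> write in place. 4 ppages; refcounts: pp0:2 pp1:2 pp2:1 pp3:1

yes yes no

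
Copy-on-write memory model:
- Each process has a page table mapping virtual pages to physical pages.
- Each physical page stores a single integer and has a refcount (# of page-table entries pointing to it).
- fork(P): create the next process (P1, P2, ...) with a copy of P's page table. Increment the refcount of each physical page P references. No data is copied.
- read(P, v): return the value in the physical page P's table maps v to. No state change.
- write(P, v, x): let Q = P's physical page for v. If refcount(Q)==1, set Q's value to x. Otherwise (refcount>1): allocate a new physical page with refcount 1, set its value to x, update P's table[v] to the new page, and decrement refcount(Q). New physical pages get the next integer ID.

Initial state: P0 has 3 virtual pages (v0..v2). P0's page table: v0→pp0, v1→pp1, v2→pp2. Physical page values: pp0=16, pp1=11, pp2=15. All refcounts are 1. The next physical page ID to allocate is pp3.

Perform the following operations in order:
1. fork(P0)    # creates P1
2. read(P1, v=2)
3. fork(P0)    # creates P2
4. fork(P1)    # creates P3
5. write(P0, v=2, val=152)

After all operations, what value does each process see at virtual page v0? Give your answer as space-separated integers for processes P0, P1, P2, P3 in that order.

Op 1: fork(P0) -> P1. 3 ppages; refcounts: pp0:2 pp1:2 pp2:2
Op 2: read(P1, v2) -> 15. No state change.
Op 3: fork(P0) -> P2. 3 ppages; refcounts: pp0:3 pp1:3 pp2:3
Op 4: fork(P1) -> P3. 3 ppages; refcounts: pp0:4 pp1:4 pp2:4
Op 5: write(P0, v2, 152). refcount(pp2)=4>1 -> COPY to pp3. 4 ppages; refcounts: pp0:4 pp1:4 pp2:3 pp3:1
P0: v0 -> pp0 = 16
P1: v0 -> pp0 = 16
P2: v0 -> pp0 = 16
P3: v0 -> pp0 = 16

Answer: 16 16 16 16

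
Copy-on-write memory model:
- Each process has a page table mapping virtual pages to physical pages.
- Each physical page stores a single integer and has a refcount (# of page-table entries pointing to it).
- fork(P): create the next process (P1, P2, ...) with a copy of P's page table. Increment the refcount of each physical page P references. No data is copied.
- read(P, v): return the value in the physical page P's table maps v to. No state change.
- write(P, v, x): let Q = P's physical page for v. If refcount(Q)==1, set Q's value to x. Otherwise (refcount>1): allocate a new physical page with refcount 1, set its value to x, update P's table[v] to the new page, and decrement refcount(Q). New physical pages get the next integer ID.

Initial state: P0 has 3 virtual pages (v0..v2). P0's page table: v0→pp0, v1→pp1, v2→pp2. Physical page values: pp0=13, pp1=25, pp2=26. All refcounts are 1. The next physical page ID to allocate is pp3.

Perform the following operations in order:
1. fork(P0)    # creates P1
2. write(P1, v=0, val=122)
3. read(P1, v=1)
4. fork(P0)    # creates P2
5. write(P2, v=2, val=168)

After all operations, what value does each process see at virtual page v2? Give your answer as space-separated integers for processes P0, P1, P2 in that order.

Answer: 26 26 168

Derivation:
Op 1: fork(P0) -> P1. 3 ppages; refcounts: pp0:2 pp1:2 pp2:2
Op 2: write(P1, v0, 122). refcount(pp0)=2>1 -> COPY to pp3. 4 ppages; refcounts: pp0:1 pp1:2 pp2:2 pp3:1
Op 3: read(P1, v1) -> 25. No state change.
Op 4: fork(P0) -> P2. 4 ppages; refcounts: pp0:2 pp1:3 pp2:3 pp3:1
Op 5: write(P2, v2, 168). refcount(pp2)=3>1 -> COPY to pp4. 5 ppages; refcounts: pp0:2 pp1:3 pp2:2 pp3:1 pp4:1
P0: v2 -> pp2 = 26
P1: v2 -> pp2 = 26
P2: v2 -> pp4 = 168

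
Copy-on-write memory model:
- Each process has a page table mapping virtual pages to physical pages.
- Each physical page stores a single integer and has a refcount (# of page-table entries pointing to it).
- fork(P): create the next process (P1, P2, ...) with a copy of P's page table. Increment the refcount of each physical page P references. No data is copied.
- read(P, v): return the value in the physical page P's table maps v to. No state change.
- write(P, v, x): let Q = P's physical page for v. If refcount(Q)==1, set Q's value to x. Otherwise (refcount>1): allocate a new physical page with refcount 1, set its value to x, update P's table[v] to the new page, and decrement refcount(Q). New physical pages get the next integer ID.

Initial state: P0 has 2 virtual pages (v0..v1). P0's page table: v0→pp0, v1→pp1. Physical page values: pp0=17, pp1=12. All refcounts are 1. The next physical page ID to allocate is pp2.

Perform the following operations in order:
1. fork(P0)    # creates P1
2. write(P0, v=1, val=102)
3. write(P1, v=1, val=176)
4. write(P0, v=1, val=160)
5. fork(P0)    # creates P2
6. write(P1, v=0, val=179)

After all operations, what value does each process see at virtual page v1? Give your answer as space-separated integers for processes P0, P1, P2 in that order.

Op 1: fork(P0) -> P1. 2 ppages; refcounts: pp0:2 pp1:2
Op 2: write(P0, v1, 102). refcount(pp1)=2>1 -> COPY to pp2. 3 ppages; refcounts: pp0:2 pp1:1 pp2:1
Op 3: write(P1, v1, 176). refcount(pp1)=1 -> write in place. 3 ppages; refcounts: pp0:2 pp1:1 pp2:1
Op 4: write(P0, v1, 160). refcount(pp2)=1 -> write in place. 3 ppages; refcounts: pp0:2 pp1:1 pp2:1
Op 5: fork(P0) -> P2. 3 ppages; refcounts: pp0:3 pp1:1 pp2:2
Op 6: write(P1, v0, 179). refcount(pp0)=3>1 -> COPY to pp3. 4 ppages; refcounts: pp0:2 pp1:1 pp2:2 pp3:1
P0: v1 -> pp2 = 160
P1: v1 -> pp1 = 176
P2: v1 -> pp2 = 160

Answer: 160 176 160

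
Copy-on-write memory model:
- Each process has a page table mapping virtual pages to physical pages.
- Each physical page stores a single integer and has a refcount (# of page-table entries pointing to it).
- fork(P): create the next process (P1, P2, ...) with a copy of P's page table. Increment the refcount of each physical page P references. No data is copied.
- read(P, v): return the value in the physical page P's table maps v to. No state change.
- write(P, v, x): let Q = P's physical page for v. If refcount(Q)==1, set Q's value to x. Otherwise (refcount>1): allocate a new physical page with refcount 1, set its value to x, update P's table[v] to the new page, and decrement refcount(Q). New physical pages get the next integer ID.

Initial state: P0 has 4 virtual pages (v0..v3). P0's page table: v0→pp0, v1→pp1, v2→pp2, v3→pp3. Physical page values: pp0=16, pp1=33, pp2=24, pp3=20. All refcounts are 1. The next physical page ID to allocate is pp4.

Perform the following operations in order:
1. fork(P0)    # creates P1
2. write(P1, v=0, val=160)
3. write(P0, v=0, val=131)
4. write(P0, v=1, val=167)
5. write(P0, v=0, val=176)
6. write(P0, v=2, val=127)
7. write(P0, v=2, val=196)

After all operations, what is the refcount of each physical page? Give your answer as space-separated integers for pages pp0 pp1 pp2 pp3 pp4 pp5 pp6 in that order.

Op 1: fork(P0) -> P1. 4 ppages; refcounts: pp0:2 pp1:2 pp2:2 pp3:2
Op 2: write(P1, v0, 160). refcount(pp0)=2>1 -> COPY to pp4. 5 ppages; refcounts: pp0:1 pp1:2 pp2:2 pp3:2 pp4:1
Op 3: write(P0, v0, 131). refcount(pp0)=1 -> write in place. 5 ppages; refcounts: pp0:1 pp1:2 pp2:2 pp3:2 pp4:1
Op 4: write(P0, v1, 167). refcount(pp1)=2>1 -> COPY to pp5. 6 ppages; refcounts: pp0:1 pp1:1 pp2:2 pp3:2 pp4:1 pp5:1
Op 5: write(P0, v0, 176). refcount(pp0)=1 -> write in place. 6 ppages; refcounts: pp0:1 pp1:1 pp2:2 pp3:2 pp4:1 pp5:1
Op 6: write(P0, v2, 127). refcount(pp2)=2>1 -> COPY to pp6. 7 ppages; refcounts: pp0:1 pp1:1 pp2:1 pp3:2 pp4:1 pp5:1 pp6:1
Op 7: write(P0, v2, 196). refcount(pp6)=1 -> write in place. 7 ppages; refcounts: pp0:1 pp1:1 pp2:1 pp3:2 pp4:1 pp5:1 pp6:1

Answer: 1 1 1 2 1 1 1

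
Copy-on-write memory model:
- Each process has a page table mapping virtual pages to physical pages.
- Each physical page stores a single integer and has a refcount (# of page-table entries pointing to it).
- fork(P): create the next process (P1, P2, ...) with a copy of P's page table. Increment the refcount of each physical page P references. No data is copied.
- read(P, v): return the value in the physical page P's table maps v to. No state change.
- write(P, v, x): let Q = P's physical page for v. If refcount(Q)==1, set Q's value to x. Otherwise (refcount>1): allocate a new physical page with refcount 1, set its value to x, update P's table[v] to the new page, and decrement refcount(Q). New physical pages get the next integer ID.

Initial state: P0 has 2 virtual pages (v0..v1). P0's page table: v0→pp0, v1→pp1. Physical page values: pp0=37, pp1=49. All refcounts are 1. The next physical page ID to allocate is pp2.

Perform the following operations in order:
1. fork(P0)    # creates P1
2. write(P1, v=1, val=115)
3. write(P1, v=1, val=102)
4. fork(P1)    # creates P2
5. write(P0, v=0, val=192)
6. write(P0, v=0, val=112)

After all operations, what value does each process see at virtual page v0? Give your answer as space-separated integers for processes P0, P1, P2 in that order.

Op 1: fork(P0) -> P1. 2 ppages; refcounts: pp0:2 pp1:2
Op 2: write(P1, v1, 115). refcount(pp1)=2>1 -> COPY to pp2. 3 ppages; refcounts: pp0:2 pp1:1 pp2:1
Op 3: write(P1, v1, 102). refcount(pp2)=1 -> write in place. 3 ppages; refcounts: pp0:2 pp1:1 pp2:1
Op 4: fork(P1) -> P2. 3 ppages; refcounts: pp0:3 pp1:1 pp2:2
Op 5: write(P0, v0, 192). refcount(pp0)=3>1 -> COPY to pp3. 4 ppages; refcounts: pp0:2 pp1:1 pp2:2 pp3:1
Op 6: write(P0, v0, 112). refcount(pp3)=1 -> write in place. 4 ppages; refcounts: pp0:2 pp1:1 pp2:2 pp3:1
P0: v0 -> pp3 = 112
P1: v0 -> pp0 = 37
P2: v0 -> pp0 = 37

Answer: 112 37 37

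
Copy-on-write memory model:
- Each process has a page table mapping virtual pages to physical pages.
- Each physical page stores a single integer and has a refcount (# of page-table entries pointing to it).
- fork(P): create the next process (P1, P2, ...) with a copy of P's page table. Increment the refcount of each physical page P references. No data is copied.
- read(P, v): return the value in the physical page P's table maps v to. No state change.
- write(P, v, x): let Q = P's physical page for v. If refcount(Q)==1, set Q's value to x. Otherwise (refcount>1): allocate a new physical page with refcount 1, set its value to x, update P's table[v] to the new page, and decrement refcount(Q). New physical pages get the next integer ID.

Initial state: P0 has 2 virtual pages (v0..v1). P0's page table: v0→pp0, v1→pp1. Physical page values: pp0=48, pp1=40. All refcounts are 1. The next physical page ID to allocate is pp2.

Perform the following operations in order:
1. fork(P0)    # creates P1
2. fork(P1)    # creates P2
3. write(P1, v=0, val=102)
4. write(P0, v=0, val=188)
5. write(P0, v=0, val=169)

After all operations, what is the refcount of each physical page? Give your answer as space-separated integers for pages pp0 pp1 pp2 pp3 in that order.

Op 1: fork(P0) -> P1. 2 ppages; refcounts: pp0:2 pp1:2
Op 2: fork(P1) -> P2. 2 ppages; refcounts: pp0:3 pp1:3
Op 3: write(P1, v0, 102). refcount(pp0)=3>1 -> COPY to pp2. 3 ppages; refcounts: pp0:2 pp1:3 pp2:1
Op 4: write(P0, v0, 188). refcount(pp0)=2>1 -> COPY to pp3. 4 ppages; refcounts: pp0:1 pp1:3 pp2:1 pp3:1
Op 5: write(P0, v0, 169). refcount(pp3)=1 -> write in place. 4 ppages; refcounts: pp0:1 pp1:3 pp2:1 pp3:1

Answer: 1 3 1 1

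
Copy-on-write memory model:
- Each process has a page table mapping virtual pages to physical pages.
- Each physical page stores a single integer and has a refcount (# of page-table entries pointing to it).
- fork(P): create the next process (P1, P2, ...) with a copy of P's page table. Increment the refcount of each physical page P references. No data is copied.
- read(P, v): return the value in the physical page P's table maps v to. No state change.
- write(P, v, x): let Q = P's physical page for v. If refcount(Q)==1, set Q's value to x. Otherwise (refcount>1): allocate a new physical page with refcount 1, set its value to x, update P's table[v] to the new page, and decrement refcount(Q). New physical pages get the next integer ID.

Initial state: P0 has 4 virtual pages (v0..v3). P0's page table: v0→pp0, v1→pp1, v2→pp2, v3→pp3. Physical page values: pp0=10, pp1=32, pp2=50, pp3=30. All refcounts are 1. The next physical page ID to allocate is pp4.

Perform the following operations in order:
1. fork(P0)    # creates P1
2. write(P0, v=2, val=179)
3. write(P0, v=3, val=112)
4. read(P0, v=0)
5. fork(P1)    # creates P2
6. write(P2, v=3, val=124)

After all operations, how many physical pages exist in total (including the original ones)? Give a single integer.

Answer: 7

Derivation:
Op 1: fork(P0) -> P1. 4 ppages; refcounts: pp0:2 pp1:2 pp2:2 pp3:2
Op 2: write(P0, v2, 179). refcount(pp2)=2>1 -> COPY to pp4. 5 ppages; refcounts: pp0:2 pp1:2 pp2:1 pp3:2 pp4:1
Op 3: write(P0, v3, 112). refcount(pp3)=2>1 -> COPY to pp5. 6 ppages; refcounts: pp0:2 pp1:2 pp2:1 pp3:1 pp4:1 pp5:1
Op 4: read(P0, v0) -> 10. No state change.
Op 5: fork(P1) -> P2. 6 ppages; refcounts: pp0:3 pp1:3 pp2:2 pp3:2 pp4:1 pp5:1
Op 6: write(P2, v3, 124). refcount(pp3)=2>1 -> COPY to pp6. 7 ppages; refcounts: pp0:3 pp1:3 pp2:2 pp3:1 pp4:1 pp5:1 pp6:1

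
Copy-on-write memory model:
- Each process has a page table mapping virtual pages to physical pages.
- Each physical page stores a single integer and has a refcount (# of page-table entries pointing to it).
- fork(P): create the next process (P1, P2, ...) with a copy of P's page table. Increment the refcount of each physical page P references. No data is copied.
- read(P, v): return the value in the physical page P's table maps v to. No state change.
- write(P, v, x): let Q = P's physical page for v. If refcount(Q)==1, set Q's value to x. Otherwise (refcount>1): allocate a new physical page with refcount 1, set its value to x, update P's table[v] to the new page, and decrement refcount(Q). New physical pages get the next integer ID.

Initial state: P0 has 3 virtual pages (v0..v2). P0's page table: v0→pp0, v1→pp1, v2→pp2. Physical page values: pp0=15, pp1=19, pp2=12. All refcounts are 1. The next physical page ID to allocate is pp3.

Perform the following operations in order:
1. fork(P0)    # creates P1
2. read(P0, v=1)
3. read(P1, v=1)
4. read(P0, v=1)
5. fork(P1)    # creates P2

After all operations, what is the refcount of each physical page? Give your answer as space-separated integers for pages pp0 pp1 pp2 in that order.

Answer: 3 3 3

Derivation:
Op 1: fork(P0) -> P1. 3 ppages; refcounts: pp0:2 pp1:2 pp2:2
Op 2: read(P0, v1) -> 19. No state change.
Op 3: read(P1, v1) -> 19. No state change.
Op 4: read(P0, v1) -> 19. No state change.
Op 5: fork(P1) -> P2. 3 ppages; refcounts: pp0:3 pp1:3 pp2:3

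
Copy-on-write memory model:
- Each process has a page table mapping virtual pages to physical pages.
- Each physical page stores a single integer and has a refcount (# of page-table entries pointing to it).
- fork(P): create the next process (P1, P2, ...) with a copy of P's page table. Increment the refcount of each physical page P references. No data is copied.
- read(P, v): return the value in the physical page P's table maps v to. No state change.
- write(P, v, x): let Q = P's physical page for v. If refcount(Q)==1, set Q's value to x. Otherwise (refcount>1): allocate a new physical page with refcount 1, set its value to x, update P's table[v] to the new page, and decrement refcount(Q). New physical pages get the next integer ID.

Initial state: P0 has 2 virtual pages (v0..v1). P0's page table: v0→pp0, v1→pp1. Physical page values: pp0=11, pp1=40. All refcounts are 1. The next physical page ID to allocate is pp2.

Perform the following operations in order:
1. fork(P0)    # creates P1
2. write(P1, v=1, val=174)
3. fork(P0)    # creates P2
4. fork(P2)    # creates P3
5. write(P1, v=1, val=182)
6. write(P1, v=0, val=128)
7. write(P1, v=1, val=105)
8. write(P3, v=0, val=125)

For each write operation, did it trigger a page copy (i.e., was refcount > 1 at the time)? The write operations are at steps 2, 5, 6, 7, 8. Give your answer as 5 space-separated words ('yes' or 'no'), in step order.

Op 1: fork(P0) -> P1. 2 ppages; refcounts: pp0:2 pp1:2
Op 2: write(P1, v1, 174). refcount(pp1)=2>1 -> COPY to pp2. 3 ppages; refcounts: pp0:2 pp1:1 pp2:1
Op 3: fork(P0) -> P2. 3 ppages; refcounts: pp0:3 pp1:2 pp2:1
Op 4: fork(P2) -> P3. 3 ppages; refcounts: pp0:4 pp1:3 pp2:1
Op 5: write(P1, v1, 182). refcount(pp2)=1 -> write in place. 3 ppages; refcounts: pp0:4 pp1:3 pp2:1
Op 6: write(P1, v0, 128). refcount(pp0)=4>1 -> COPY to pp3. 4 ppages; refcounts: pp0:3 pp1:3 pp2:1 pp3:1
Op 7: write(P1, v1, 105). refcount(pp2)=1 -> write in place. 4 ppages; refcounts: pp0:3 pp1:3 pp2:1 pp3:1
Op 8: write(P3, v0, 125). refcount(pp0)=3>1 -> COPY to pp4. 5 ppages; refcounts: pp0:2 pp1:3 pp2:1 pp3:1 pp4:1

yes no yes no yes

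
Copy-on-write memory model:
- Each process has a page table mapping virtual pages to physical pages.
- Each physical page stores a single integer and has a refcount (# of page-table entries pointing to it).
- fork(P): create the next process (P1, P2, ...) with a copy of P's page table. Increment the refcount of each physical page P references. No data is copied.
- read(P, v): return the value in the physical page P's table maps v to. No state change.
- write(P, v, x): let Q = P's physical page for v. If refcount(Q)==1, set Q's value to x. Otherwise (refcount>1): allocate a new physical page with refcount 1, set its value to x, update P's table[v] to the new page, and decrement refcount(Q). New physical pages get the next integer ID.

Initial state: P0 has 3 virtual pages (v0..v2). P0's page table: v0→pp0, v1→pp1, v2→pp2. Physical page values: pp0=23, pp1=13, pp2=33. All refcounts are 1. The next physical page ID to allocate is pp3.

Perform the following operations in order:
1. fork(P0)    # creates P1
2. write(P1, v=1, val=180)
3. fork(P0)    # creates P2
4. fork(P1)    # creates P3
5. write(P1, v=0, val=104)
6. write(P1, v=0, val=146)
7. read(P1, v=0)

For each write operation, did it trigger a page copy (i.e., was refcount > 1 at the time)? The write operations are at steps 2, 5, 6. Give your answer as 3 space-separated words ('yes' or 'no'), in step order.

Op 1: fork(P0) -> P1. 3 ppages; refcounts: pp0:2 pp1:2 pp2:2
Op 2: write(P1, v1, 180). refcount(pp1)=2>1 -> COPY to pp3. 4 ppages; refcounts: pp0:2 pp1:1 pp2:2 pp3:1
Op 3: fork(P0) -> P2. 4 ppages; refcounts: pp0:3 pp1:2 pp2:3 pp3:1
Op 4: fork(P1) -> P3. 4 ppages; refcounts: pp0:4 pp1:2 pp2:4 pp3:2
Op 5: write(P1, v0, 104). refcount(pp0)=4>1 -> COPY to pp4. 5 ppages; refcounts: pp0:3 pp1:2 pp2:4 pp3:2 pp4:1
Op 6: write(P1, v0, 146). refcount(pp4)=1 -> write in place. 5 ppages; refcounts: pp0:3 pp1:2 pp2:4 pp3:2 pp4:1
Op 7: read(P1, v0) -> 146. No state change.

yes yes no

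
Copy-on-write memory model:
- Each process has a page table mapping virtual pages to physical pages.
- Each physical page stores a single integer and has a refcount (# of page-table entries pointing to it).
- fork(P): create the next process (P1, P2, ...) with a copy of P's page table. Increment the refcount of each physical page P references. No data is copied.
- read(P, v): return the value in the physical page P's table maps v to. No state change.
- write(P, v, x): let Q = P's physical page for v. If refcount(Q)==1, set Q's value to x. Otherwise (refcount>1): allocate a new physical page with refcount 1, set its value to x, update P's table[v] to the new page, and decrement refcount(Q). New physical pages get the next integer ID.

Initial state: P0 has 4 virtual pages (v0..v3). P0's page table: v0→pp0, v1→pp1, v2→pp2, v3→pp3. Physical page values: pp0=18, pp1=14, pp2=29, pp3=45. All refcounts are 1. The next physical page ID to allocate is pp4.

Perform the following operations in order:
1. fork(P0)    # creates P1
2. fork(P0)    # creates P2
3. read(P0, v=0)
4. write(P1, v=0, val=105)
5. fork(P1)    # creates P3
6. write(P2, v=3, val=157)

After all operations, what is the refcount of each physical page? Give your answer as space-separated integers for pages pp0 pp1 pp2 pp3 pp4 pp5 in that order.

Answer: 2 4 4 3 2 1

Derivation:
Op 1: fork(P0) -> P1. 4 ppages; refcounts: pp0:2 pp1:2 pp2:2 pp3:2
Op 2: fork(P0) -> P2. 4 ppages; refcounts: pp0:3 pp1:3 pp2:3 pp3:3
Op 3: read(P0, v0) -> 18. No state change.
Op 4: write(P1, v0, 105). refcount(pp0)=3>1 -> COPY to pp4. 5 ppages; refcounts: pp0:2 pp1:3 pp2:3 pp3:3 pp4:1
Op 5: fork(P1) -> P3. 5 ppages; refcounts: pp0:2 pp1:4 pp2:4 pp3:4 pp4:2
Op 6: write(P2, v3, 157). refcount(pp3)=4>1 -> COPY to pp5. 6 ppages; refcounts: pp0:2 pp1:4 pp2:4 pp3:3 pp4:2 pp5:1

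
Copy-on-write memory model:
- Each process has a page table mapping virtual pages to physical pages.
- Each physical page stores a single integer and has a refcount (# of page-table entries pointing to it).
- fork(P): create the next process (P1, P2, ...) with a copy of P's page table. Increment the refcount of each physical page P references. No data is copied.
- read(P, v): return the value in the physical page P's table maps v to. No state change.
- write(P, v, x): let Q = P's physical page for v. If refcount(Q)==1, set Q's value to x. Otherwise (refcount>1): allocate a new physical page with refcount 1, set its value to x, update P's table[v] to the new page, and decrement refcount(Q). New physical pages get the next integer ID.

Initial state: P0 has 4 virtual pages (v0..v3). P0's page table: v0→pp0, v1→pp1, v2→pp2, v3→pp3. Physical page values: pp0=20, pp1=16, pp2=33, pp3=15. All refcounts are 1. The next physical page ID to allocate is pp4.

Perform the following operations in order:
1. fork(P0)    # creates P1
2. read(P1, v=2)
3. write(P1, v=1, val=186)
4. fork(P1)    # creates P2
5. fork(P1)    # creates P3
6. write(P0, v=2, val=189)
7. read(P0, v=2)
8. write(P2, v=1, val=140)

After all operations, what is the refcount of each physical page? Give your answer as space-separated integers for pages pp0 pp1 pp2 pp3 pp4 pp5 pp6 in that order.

Op 1: fork(P0) -> P1. 4 ppages; refcounts: pp0:2 pp1:2 pp2:2 pp3:2
Op 2: read(P1, v2) -> 33. No state change.
Op 3: write(P1, v1, 186). refcount(pp1)=2>1 -> COPY to pp4. 5 ppages; refcounts: pp0:2 pp1:1 pp2:2 pp3:2 pp4:1
Op 4: fork(P1) -> P2. 5 ppages; refcounts: pp0:3 pp1:1 pp2:3 pp3:3 pp4:2
Op 5: fork(P1) -> P3. 5 ppages; refcounts: pp0:4 pp1:1 pp2:4 pp3:4 pp4:3
Op 6: write(P0, v2, 189). refcount(pp2)=4>1 -> COPY to pp5. 6 ppages; refcounts: pp0:4 pp1:1 pp2:3 pp3:4 pp4:3 pp5:1
Op 7: read(P0, v2) -> 189. No state change.
Op 8: write(P2, v1, 140). refcount(pp4)=3>1 -> COPY to pp6. 7 ppages; refcounts: pp0:4 pp1:1 pp2:3 pp3:4 pp4:2 pp5:1 pp6:1

Answer: 4 1 3 4 2 1 1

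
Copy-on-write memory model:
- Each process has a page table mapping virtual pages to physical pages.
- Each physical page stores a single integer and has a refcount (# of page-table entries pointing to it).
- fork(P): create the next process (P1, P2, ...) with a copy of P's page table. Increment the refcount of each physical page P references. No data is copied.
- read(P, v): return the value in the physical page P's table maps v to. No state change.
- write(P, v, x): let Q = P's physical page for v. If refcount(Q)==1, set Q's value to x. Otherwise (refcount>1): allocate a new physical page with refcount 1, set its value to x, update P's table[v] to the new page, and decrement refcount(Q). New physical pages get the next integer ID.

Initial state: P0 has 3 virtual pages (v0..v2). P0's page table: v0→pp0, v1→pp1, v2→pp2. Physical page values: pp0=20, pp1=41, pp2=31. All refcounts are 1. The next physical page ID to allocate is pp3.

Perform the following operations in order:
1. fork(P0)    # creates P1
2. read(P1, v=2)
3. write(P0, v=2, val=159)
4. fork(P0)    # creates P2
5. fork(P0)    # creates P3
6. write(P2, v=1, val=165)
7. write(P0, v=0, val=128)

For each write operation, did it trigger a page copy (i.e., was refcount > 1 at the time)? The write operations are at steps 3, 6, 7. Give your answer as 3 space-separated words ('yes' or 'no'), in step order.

Op 1: fork(P0) -> P1. 3 ppages; refcounts: pp0:2 pp1:2 pp2:2
Op 2: read(P1, v2) -> 31. No state change.
Op 3: write(P0, v2, 159). refcount(pp2)=2>1 -> COPY to pp3. 4 ppages; refcounts: pp0:2 pp1:2 pp2:1 pp3:1
Op 4: fork(P0) -> P2. 4 ppages; refcounts: pp0:3 pp1:3 pp2:1 pp3:2
Op 5: fork(P0) -> P3. 4 ppages; refcounts: pp0:4 pp1:4 pp2:1 pp3:3
Op 6: write(P2, v1, 165). refcount(pp1)=4>1 -> COPY to pp4. 5 ppages; refcounts: pp0:4 pp1:3 pp2:1 pp3:3 pp4:1
Op 7: write(P0, v0, 128). refcount(pp0)=4>1 -> COPY to pp5. 6 ppages; refcounts: pp0:3 pp1:3 pp2:1 pp3:3 pp4:1 pp5:1

yes yes yes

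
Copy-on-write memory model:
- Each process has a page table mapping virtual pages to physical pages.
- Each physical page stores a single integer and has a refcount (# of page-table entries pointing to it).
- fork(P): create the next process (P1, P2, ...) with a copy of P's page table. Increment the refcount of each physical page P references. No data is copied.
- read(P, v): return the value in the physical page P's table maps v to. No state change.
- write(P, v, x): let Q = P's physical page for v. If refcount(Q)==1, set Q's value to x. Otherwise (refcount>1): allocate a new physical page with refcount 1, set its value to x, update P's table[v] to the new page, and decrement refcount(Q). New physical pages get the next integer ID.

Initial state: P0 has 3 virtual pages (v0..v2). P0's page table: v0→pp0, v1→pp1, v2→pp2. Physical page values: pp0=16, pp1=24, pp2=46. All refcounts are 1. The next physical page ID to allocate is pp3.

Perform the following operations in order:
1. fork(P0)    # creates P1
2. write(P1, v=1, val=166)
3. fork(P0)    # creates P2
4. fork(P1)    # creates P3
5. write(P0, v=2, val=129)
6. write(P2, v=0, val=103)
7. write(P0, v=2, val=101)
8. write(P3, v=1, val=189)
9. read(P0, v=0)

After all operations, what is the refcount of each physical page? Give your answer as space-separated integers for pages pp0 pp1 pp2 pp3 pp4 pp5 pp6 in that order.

Op 1: fork(P0) -> P1. 3 ppages; refcounts: pp0:2 pp1:2 pp2:2
Op 2: write(P1, v1, 166). refcount(pp1)=2>1 -> COPY to pp3. 4 ppages; refcounts: pp0:2 pp1:1 pp2:2 pp3:1
Op 3: fork(P0) -> P2. 4 ppages; refcounts: pp0:3 pp1:2 pp2:3 pp3:1
Op 4: fork(P1) -> P3. 4 ppages; refcounts: pp0:4 pp1:2 pp2:4 pp3:2
Op 5: write(P0, v2, 129). refcount(pp2)=4>1 -> COPY to pp4. 5 ppages; refcounts: pp0:4 pp1:2 pp2:3 pp3:2 pp4:1
Op 6: write(P2, v0, 103). refcount(pp0)=4>1 -> COPY to pp5. 6 ppages; refcounts: pp0:3 pp1:2 pp2:3 pp3:2 pp4:1 pp5:1
Op 7: write(P0, v2, 101). refcount(pp4)=1 -> write in place. 6 ppages; refcounts: pp0:3 pp1:2 pp2:3 pp3:2 pp4:1 pp5:1
Op 8: write(P3, v1, 189). refcount(pp3)=2>1 -> COPY to pp6. 7 ppages; refcounts: pp0:3 pp1:2 pp2:3 pp3:1 pp4:1 pp5:1 pp6:1
Op 9: read(P0, v0) -> 16. No state change.

Answer: 3 2 3 1 1 1 1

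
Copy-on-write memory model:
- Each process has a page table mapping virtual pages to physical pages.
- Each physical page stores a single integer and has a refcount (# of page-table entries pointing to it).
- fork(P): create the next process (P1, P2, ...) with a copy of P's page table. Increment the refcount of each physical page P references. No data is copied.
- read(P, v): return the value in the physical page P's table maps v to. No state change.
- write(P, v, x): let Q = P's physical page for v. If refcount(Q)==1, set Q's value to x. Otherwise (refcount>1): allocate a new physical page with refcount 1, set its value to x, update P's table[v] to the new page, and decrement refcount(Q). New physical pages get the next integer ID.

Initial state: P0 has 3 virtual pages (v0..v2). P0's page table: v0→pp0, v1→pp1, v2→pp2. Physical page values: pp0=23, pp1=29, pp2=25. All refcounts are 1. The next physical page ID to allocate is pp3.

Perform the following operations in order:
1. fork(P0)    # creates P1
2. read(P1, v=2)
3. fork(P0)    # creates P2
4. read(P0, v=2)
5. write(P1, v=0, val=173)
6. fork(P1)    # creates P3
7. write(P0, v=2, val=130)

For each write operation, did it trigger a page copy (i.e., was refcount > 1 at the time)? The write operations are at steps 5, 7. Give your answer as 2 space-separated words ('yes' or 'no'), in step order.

Op 1: fork(P0) -> P1. 3 ppages; refcounts: pp0:2 pp1:2 pp2:2
Op 2: read(P1, v2) -> 25. No state change.
Op 3: fork(P0) -> P2. 3 ppages; refcounts: pp0:3 pp1:3 pp2:3
Op 4: read(P0, v2) -> 25. No state change.
Op 5: write(P1, v0, 173). refcount(pp0)=3>1 -> COPY to pp3. 4 ppages; refcounts: pp0:2 pp1:3 pp2:3 pp3:1
Op 6: fork(P1) -> P3. 4 ppages; refcounts: pp0:2 pp1:4 pp2:4 pp3:2
Op 7: write(P0, v2, 130). refcount(pp2)=4>1 -> COPY to pp4. 5 ppages; refcounts: pp0:2 pp1:4 pp2:3 pp3:2 pp4:1

yes yes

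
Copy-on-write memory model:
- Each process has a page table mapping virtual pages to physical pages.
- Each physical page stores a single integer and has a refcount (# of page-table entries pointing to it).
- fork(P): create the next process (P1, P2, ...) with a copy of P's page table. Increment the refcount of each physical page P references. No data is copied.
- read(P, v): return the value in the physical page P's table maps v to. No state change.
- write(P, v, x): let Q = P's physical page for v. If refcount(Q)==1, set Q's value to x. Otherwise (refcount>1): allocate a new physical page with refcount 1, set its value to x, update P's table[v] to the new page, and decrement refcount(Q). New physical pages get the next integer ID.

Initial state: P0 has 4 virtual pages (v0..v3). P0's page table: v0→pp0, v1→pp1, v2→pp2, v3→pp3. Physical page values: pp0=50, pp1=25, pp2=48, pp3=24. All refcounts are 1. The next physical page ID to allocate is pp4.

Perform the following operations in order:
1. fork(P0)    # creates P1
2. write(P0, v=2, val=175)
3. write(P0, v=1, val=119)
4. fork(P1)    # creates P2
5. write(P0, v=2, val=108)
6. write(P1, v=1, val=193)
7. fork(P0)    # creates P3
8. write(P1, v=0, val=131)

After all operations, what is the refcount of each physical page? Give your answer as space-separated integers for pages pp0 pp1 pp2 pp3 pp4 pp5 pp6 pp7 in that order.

Answer: 3 1 2 4 2 2 1 1

Derivation:
Op 1: fork(P0) -> P1. 4 ppages; refcounts: pp0:2 pp1:2 pp2:2 pp3:2
Op 2: write(P0, v2, 175). refcount(pp2)=2>1 -> COPY to pp4. 5 ppages; refcounts: pp0:2 pp1:2 pp2:1 pp3:2 pp4:1
Op 3: write(P0, v1, 119). refcount(pp1)=2>1 -> COPY to pp5. 6 ppages; refcounts: pp0:2 pp1:1 pp2:1 pp3:2 pp4:1 pp5:1
Op 4: fork(P1) -> P2. 6 ppages; refcounts: pp0:3 pp1:2 pp2:2 pp3:3 pp4:1 pp5:1
Op 5: write(P0, v2, 108). refcount(pp4)=1 -> write in place. 6 ppages; refcounts: pp0:3 pp1:2 pp2:2 pp3:3 pp4:1 pp5:1
Op 6: write(P1, v1, 193). refcount(pp1)=2>1 -> COPY to pp6. 7 ppages; refcounts: pp0:3 pp1:1 pp2:2 pp3:3 pp4:1 pp5:1 pp6:1
Op 7: fork(P0) -> P3. 7 ppages; refcounts: pp0:4 pp1:1 pp2:2 pp3:4 pp4:2 pp5:2 pp6:1
Op 8: write(P1, v0, 131). refcount(pp0)=4>1 -> COPY to pp7. 8 ppages; refcounts: pp0:3 pp1:1 pp2:2 pp3:4 pp4:2 pp5:2 pp6:1 pp7:1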